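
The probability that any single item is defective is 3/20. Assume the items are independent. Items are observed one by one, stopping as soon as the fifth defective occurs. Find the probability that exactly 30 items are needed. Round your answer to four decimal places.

Y = trial on which the fifth success occurs; negative binomial, r=5, p=0.15.
P(Y=30) = C(29,4) · p^5 · (1−p)^25
= 23751 · 7.5937e-05 · 0.017198 = 0.031018

0.0310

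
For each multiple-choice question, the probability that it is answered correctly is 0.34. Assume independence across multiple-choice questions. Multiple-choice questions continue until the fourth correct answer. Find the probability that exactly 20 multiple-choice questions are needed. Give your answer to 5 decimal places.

0.01679

Y = trial on which the fourth success occurs; negative binomial, r=4, p=0.34.
P(Y=20) = C(19,3) · p^4 · (1−p)^16
= 969 · 0.013363 · 0.0012963 = 0.0167858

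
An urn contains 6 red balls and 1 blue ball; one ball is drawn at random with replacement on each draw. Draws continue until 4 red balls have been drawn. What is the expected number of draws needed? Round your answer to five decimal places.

4.66667

Y = total draws until the fourth success; negative binomial with r=4, p=0.857143.
E[Y] = r / p = 4 / 0.857143 = 4.6666667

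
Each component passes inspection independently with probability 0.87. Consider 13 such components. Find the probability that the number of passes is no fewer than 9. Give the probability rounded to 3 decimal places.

0.981

X ~ Binomial(13, 0.87); P(X ≥ 9) = Σ C(13,k) p^k (1−p)^(13−k) over k:
  k=9: C(13,9)·0.87^9·0.13^4 = 0.05831
  k=10: C(13,10)·0.87^10·0.13^3 = 0.15609
  k=11: C(13,11)·0.87^11·0.13^2 = 0.28490
  k=12: C(13,12)·0.87^12·0.13^1 = 0.31777
  k=13: C(13,13)·0.87^13·0.13^0 = 0.16359
Total = 0.98067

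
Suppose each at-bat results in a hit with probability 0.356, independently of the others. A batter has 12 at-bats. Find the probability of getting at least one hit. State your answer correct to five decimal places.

P(at least one) = 1 − P(none) = 1 − (1 − 0.356)^12
= 1 − 0.0050890 = 0.9949110

0.99491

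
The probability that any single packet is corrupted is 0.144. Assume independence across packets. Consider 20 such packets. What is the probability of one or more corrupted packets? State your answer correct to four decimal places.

P(at least one) = 1 − P(none) = 1 − (1 − 0.144)^20
= 1 − 0.044614 = 0.955386

0.9554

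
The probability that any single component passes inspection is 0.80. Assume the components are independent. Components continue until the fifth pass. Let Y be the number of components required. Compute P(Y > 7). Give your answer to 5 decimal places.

0.14803

Needing more than 7 components ⇔ fewer than 5 successes in the first 7. With X ~ Binomial(7, 0.80), P(Y > 7) = P(X ≤ 4).
  k=0: C(7,0)·0.80^0·0.20^7 = 0.0000128
  k=1: C(7,1)·0.80^1·0.20^6 = 0.0003584
  k=2: C(7,2)·0.80^2·0.20^5 = 0.0043008
  k=3: C(7,3)·0.80^3·0.20^4 = 0.0286720
  k=4: C(7,4)·0.80^4·0.20^3 = 0.1146880
P(X ≤ 4) = 0.1480320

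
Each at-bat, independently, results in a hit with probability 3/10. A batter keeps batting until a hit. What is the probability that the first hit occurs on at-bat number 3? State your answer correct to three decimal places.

0.147

Geometric (trials to first success), p = 0.30.
P(Y = 3) = (1−p)^2 · p = 0.49 · 0.30 = 0.14700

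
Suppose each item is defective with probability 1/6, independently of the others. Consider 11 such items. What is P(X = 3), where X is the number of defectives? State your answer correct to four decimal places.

X ~ Binomial(n=11, p=0.166667).
P(X=3) = C(11,3) · p^3 · (1−p)^8
= 165 · 0.0046296 · 0.23257 = 0.177656

0.1777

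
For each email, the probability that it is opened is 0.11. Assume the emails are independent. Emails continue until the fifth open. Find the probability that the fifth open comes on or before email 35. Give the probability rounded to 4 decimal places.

0.3399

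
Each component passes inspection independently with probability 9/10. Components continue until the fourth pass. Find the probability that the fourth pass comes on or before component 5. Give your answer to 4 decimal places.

0.9185

Finishing within 5 components ⇔ at least 4 successes in the first 5. With X ~ Binomial(5, 0.90), P(Y ≤ 5) = 1 − P(X ≤ 3).
  k=0: C(5,0)·0.90^0·0.10^5 = 0.000010
  k=1: C(5,1)·0.90^1·0.10^4 = 0.000450
  k=2: C(5,2)·0.90^2·0.10^3 = 0.008100
  k=3: C(5,3)·0.90^3·0.10^2 = 0.072900
1 − 0.081460 = 0.918540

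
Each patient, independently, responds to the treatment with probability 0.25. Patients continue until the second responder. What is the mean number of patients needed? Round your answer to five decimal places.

Y = total patients until the second success; negative binomial with r=2, p=0.25.
E[Y] = r / p = 2 / 0.25 = 8.0000000

8.00000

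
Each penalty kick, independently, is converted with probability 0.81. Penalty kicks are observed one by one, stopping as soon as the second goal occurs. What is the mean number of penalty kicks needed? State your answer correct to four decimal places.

Y = total penalty kicks until the second success; negative binomial with r=2, p=0.81.
E[Y] = r / p = 2 / 0.81 = 2.469136

2.4691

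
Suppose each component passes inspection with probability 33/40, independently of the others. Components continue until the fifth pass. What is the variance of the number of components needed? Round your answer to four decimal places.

1.2856

Y = total components until the fifth success; negative binomial with r=5, p=0.825.
Var(Y) = r(1−p)/p² = 5·0.175 / 0.825² = 1.285583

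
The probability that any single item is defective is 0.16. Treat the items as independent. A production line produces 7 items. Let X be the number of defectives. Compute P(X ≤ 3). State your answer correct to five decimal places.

0.98475

X ~ Binomial(7, 0.16); P(X ≤ 3) = Σ C(7,k) p^k (1−p)^(7−k) over k:
  k=0: C(7,0)·0.16^0·0.84^7 = 0.2950903
  k=1: C(7,1)·0.16^1·0.84^6 = 0.3934538
  k=2: C(7,2)·0.16^2·0.84^5 = 0.2248307
  k=3: C(7,3)·0.16^3·0.84^4 = 0.0713748
Total = 0.9847497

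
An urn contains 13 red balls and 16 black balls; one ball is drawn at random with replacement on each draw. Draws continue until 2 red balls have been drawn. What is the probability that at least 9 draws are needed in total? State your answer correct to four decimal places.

Needing more than 8 draws ⇔ fewer than 2 successes in the first 8. With X ~ Binomial(8, 0.448276), P(Y > 8) = P(X ≤ 1).
  k=0: C(8,0)·0.448276^0·0.551724^8 = 0.008586
  k=1: C(8,1)·0.448276^1·0.551724^7 = 0.055807
P(X ≤ 1) = 0.064393

0.0644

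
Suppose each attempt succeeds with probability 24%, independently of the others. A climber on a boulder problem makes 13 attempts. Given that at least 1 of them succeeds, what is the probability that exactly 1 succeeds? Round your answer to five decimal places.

0.11922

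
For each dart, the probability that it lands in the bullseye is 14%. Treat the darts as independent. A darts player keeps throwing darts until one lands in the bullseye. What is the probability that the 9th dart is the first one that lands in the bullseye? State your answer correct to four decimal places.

0.0419

Geometric (trials to first success), p = 0.14.
P(Y = 9) = (1−p)^8 · p = 0.29922 · 0.14 = 0.041891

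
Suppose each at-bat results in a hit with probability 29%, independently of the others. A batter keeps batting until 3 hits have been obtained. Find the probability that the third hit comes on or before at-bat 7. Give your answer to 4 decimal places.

Finishing within 7 at-bats ⇔ at least 3 successes in the first 7. With X ~ Binomial(7, 0.29), P(Y ≤ 7) = 1 − P(X ≤ 2).
  k=0: C(7,0)·0.29^0·0.71^7 = 0.090951
  k=1: C(7,1)·0.29^1·0.71^6 = 0.260044
  k=2: C(7,2)·0.29^2·0.71^5 = 0.318645
1 − 0.669640 = 0.330360

0.3304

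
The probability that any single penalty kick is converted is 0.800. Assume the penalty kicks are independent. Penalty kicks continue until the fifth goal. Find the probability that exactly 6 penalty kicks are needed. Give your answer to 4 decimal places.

Y = trial on which the fifth success occurs; negative binomial, r=5, p=0.80.
P(Y=6) = C(5,4) · p^5 · (1−p)^1
= 5 · 0.32768 · 0.2 = 0.327680

0.3277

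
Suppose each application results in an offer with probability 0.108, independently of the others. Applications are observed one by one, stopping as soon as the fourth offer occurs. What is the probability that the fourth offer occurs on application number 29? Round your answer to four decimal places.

0.0256

Y = trial on which the fourth success occurs; negative binomial, r=4, p=0.108.
P(Y=29) = C(28,3) · p^4 · (1−p)^25
= 3276 · 0.00013605 · 0.057428 = 0.025595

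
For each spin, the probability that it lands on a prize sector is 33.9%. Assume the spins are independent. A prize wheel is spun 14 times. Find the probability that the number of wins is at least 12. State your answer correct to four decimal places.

0.0001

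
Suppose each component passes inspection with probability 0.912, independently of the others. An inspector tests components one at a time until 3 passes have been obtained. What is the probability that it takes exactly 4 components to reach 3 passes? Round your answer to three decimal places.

Y = trial on which the third success occurs; negative binomial, r=3, p=0.912.
P(Y=4) = C(3,2) · p^3 · (1−p)^1
= 3 · 0.75855 · 0.088 = 0.20026

0.200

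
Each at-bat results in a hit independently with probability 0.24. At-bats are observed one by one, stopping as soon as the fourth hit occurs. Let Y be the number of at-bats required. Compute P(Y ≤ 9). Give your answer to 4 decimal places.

Finishing within 9 at-bats ⇔ at least 4 successes in the first 9. With X ~ Binomial(9, 0.24), P(Y ≤ 9) = 1 − P(X ≤ 3).
  k=0: C(9,0)·0.24^0·0.76^9 = 0.084591
  k=1: C(9,1)·0.24^1·0.76^8 = 0.240416
  k=2: C(9,2)·0.24^2·0.76^7 = 0.303683
  k=3: C(9,3)·0.24^3·0.76^6 = 0.223766
1 − 0.852455 = 0.147545

0.1475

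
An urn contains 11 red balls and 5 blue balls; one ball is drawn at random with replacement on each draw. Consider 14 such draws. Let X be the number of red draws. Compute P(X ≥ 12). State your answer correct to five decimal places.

0.13789

X ~ Binomial(14, 0.6875); P(X ≥ 12) = Σ C(14,k) p^k (1−p)^(14−k) over k:
  k=12: C(14,12)·0.6875^12·0.3125^2 = 0.0990864
  k=13: C(14,13)·0.6875^13·0.3125^1 = 0.0335369
  k=14: C(14,14)·0.6875^14·0.3125^0 = 0.0052701
Total = 0.1378934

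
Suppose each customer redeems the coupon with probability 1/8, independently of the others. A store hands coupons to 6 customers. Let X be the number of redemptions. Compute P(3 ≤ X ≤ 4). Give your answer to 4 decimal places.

0.0290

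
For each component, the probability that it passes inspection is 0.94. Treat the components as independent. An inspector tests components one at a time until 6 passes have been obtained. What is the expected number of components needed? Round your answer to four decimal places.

6.3830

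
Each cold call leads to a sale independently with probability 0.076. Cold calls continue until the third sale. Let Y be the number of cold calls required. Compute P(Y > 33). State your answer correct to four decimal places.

0.5366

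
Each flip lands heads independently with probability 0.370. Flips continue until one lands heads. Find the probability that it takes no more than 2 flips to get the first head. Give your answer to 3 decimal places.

0.603

Y = number of flips to the first success; geometric, p = 0.37.
P(Y ≤ 2) = 1 − (1−p)^2 = 1 − 0.39690 = 0.60310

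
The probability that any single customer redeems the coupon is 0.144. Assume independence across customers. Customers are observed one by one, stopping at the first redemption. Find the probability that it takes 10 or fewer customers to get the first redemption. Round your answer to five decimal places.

0.78878

Y = number of customers to the first success; geometric, p = 0.144.
P(Y ≤ 10) = 1 − (1−p)^10 = 1 − 0.2112213 = 0.7887787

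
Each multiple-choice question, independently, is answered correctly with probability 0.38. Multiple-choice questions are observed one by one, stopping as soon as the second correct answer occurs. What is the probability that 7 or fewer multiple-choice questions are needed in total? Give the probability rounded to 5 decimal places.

Finishing within 7 multiple-choice questions ⇔ at least 2 successes in the first 7. With X ~ Binomial(7, 0.38), P(Y ≤ 7) = 1 − P(X ≤ 1).
  k=0: C(7,0)·0.38^0·0.62^7 = 0.0352161
  k=1: C(7,1)·0.38^1·0.62^6 = 0.1510886
1 − 0.1863048 = 0.8136952

0.81370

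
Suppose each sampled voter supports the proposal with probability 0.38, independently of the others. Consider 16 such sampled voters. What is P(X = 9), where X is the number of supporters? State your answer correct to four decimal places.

X ~ Binomial(n=16, p=0.38).
P(X=9) = C(16,9) · p^9 · (1−p)^7
= 11440 · 0.00016522 · 0.035216 = 0.066561

0.0666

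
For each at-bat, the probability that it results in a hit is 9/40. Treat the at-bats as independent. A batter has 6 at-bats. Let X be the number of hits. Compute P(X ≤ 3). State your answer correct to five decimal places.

0.97410

X ~ Binomial(6, 0.225); P(X ≤ 3) = Σ C(6,k) p^k (1−p)^(6−k) over k:
  k=0: C(6,0)·0.225^0·0.775^6 = 0.2166757
  k=1: C(6,1)·0.225^1·0.775^5 = 0.3774351
  k=2: C(6,2)·0.225^2·0.775^4 = 0.2739448
  k=3: C(6,3)·0.225^3·0.775^3 = 0.1060432
Total = 0.9740988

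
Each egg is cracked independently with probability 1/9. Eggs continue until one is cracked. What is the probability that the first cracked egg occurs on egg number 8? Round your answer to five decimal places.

0.04872

Geometric (trials to first success), p = 0.111111.
P(Y = 8) = (1−p)^7 · p = 0.43846 · 0.111111 = 0.0487180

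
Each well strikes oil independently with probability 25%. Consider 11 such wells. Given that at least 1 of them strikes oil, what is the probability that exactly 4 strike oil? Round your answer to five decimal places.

X ~ Binomial(11, 0.25). Want P(X=4 | X≥1) = P(X=4) / P(X≥1).
P(X=4) = C(11,4)·0.25^4·0.75^7 = 0.1720691
P(X≥1) = 1 − 0.0422351 = 0.9577649
Ratio = 0.1720691 / 0.9577649 = 0.1796569

0.17966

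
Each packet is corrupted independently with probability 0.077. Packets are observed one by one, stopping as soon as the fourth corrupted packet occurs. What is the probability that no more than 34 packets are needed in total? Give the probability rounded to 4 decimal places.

Finishing within 34 packets ⇔ at least 4 successes in the first 34. With X ~ Binomial(34, 0.077), P(Y ≤ 34) = 1 − P(X ≤ 3).
  k=0: C(34,0)·0.077^0·0.923^34 = 0.065593
  k=1: C(34,1)·0.077^1·0.923^33 = 0.186048
  k=2: C(34,2)·0.077^2·0.923^32 = 0.256094
  k=3: C(34,3)·0.077^3·0.923^31 = 0.227885
1 − 0.735620 = 0.264380

0.2644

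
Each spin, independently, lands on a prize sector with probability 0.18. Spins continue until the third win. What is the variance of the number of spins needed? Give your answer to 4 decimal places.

75.9259

Y = total spins until the third success; negative binomial with r=3, p=0.18.
Var(Y) = r(1−p)/p² = 3·0.82 / 0.18² = 75.925926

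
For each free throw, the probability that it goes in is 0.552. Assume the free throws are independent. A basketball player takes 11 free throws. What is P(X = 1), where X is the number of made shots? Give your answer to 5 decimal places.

0.00198

X ~ Binomial(n=11, p=0.552).
P(X=1) = C(11,1) · p^1 · (1−p)^10
= 11 · 0.552 · 0.00032567 = 0.0019775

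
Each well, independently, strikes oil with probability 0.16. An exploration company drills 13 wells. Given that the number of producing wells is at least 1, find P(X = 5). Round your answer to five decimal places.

0.03732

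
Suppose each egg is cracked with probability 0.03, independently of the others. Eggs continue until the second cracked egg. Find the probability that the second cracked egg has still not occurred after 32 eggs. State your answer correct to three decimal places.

Needing more than 32 eggs ⇔ fewer than 2 successes in the first 32. With X ~ Binomial(32, 0.03), P(Y > 32) = P(X ≤ 1).
  k=0: C(32,0)·0.03^0·0.97^32 = 0.37731
  k=1: C(32,1)·0.03^1·0.97^31 = 0.37342
P(X ≤ 1) = 0.75073

0.751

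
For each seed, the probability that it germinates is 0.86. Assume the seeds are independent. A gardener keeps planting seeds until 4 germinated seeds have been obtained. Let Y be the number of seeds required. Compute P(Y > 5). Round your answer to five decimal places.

Needing more than 5 seeds ⇔ fewer than 4 successes in the first 5. With X ~ Binomial(5, 0.86), P(Y > 5) = P(X ≤ 3).
  k=0: C(5,0)·0.86^0·0.14^5 = 0.0000538
  k=1: C(5,1)·0.86^1·0.14^4 = 0.0016519
  k=2: C(5,2)·0.86^2·0.14^3 = 0.0202946
  k=3: C(5,3)·0.86^3·0.14^2 = 0.1246670
P(X ≤ 3) = 0.1466673

0.14667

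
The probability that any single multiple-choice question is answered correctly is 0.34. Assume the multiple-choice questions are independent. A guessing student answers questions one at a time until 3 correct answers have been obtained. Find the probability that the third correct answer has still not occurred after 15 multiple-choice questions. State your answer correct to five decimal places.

0.07187

Needing more than 15 multiple-choice questions ⇔ fewer than 3 successes in the first 15. With X ~ Binomial(15, 0.34), P(Y > 15) = P(X ≤ 2).
  k=0: C(15,0)·0.34^0·0.66^15 = 0.0019641
  k=1: C(15,1)·0.34^1·0.66^14 = 0.0151770
  k=2: C(15,2)·0.34^2·0.66^13 = 0.0547291
P(X ≤ 2) = 0.0718702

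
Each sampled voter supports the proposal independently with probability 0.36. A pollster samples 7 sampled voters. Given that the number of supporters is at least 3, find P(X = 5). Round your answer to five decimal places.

0.10601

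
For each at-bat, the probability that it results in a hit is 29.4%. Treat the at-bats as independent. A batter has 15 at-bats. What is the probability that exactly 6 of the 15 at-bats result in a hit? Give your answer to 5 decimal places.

X ~ Binomial(n=15, p=0.294).
P(X=6) = C(15,6) · p^6 · (1−p)^9
= 5005 · 0.00064578 · 0.043575 = 0.1408414

0.14084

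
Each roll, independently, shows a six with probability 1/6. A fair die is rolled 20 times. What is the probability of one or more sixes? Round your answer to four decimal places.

P(at least one) = 1 − P(none) = 1 − (1 − 0.166667)^20
= 1 − 0.026084 = 0.973916

0.9739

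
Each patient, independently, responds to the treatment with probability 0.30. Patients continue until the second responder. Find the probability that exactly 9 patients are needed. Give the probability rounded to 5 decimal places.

0.05930

Y = trial on which the second success occurs; negative binomial, r=2, p=0.30.
P(Y=9) = C(8,1) · p^2 · (1−p)^7
= 8 · 0.09 · 0.082354 = 0.0592951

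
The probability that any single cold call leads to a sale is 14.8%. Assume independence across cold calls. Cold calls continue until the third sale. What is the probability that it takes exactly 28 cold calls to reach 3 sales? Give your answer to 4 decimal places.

Y = trial on which the third success occurs; negative binomial, r=3, p=0.148.
P(Y=28) = C(27,2) · p^3 · (1−p)^25
= 351 · 0.0032418 · 0.018239 = 0.020753

0.0208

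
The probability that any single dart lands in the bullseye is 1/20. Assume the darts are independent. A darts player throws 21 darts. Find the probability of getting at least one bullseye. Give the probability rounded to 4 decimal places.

P(at least one) = 1 − P(none) = 1 − (1 − 0.05)^21
= 1 − 0.340562 = 0.659438

0.6594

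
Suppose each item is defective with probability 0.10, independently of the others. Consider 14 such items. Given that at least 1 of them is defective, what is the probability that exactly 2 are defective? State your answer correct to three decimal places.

0.333

X ~ Binomial(14, 0.10). Want P(X=2 | X≥1) = P(X=2) / P(X≥1).
P(X=2) = C(14,2)·0.10^2·0.90^12 = 0.25701
P(X≥1) = 1 − 0.22877 = 0.77123
Ratio = 0.25701 / 0.77123 = 0.33325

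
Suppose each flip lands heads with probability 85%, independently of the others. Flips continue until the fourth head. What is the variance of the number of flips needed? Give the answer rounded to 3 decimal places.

0.830

Y = total flips until the fourth success; negative binomial with r=4, p=0.85.
Var(Y) = r(1−p)/p² = 4·0.15 / 0.85² = 0.83045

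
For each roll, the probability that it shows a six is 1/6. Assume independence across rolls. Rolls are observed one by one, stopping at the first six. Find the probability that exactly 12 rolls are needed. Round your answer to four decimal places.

Geometric (trials to first success), p = 0.166667.
P(Y = 12) = (1−p)^11 · p = 0.13459 · 0.166667 = 0.022431

0.0224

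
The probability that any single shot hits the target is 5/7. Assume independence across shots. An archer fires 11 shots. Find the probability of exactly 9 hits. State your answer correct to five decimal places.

0.21731

X ~ Binomial(n=11, p=0.714286).
P(X=9) = C(11,9) · p^9 · (1−p)^2
= 55 · 0.0484 · 0.081633 = 0.2173073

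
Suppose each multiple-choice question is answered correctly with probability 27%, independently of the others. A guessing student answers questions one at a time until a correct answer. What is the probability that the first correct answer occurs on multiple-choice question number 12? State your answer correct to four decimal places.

Geometric (trials to first success), p = 0.27.
P(Y = 12) = (1−p)^11 · p = 0.031373 · 0.27 = 0.008471

0.0085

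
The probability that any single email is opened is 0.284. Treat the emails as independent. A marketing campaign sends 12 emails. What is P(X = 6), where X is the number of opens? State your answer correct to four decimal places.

0.0653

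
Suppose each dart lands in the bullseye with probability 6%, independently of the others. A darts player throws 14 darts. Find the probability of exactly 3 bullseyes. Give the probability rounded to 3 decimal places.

X ~ Binomial(n=14, p=0.06).
P(X=3) = C(14,3) · p^3 · (1−p)^11
= 364 · 0.000216 · 0.5063 = 0.03981

0.040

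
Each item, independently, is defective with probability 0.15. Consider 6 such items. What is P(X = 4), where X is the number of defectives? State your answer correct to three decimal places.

X ~ Binomial(n=6, p=0.15).
P(X=4) = C(6,4) · p^4 · (1−p)^2
= 15 · 0.00050625 · 0.7225 = 0.00549

0.005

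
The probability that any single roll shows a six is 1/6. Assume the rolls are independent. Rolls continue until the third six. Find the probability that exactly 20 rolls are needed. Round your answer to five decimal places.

Y = trial on which the third success occurs; negative binomial, r=3, p=0.166667.
P(Y=20) = C(19,2) · p^3 · (1−p)^17
= 171 · 0.0046296 · 0.045073 = 0.0356830

0.03568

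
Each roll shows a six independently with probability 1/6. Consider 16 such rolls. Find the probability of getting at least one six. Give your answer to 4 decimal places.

0.9459

P(at least one) = 1 − P(none) = 1 − (1 − 0.166667)^16
= 1 − 0.054088 = 0.945912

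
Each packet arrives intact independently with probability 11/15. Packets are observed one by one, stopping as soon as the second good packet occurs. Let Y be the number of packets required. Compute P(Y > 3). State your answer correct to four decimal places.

Needing more than 3 packets ⇔ fewer than 2 successes in the first 3. With X ~ Binomial(3, 0.733333), P(Y > 3) = P(X ≤ 1).
  k=0: C(3,0)·0.733333^0·0.266667^3 = 0.018963
  k=1: C(3,1)·0.733333^1·0.266667^2 = 0.156444
P(X ≤ 1) = 0.175407

0.1754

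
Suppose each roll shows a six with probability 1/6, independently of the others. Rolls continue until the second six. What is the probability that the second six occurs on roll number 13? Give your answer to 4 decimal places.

0.0449

Y = trial on which the second success occurs; negative binomial, r=2, p=0.166667.
P(Y=13) = C(12,1) · p^2 · (1−p)^11
= 12 · 0.027778 · 0.13459 = 0.044863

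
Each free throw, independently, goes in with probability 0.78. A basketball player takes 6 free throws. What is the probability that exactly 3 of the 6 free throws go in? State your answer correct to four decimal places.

0.1011

X ~ Binomial(n=6, p=0.78).
P(X=3) = C(6,3) · p^3 · (1−p)^3
= 20 · 0.47455 · 0.010648 = 0.101061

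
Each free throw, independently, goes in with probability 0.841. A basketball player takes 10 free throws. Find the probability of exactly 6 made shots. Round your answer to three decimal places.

0.047

X ~ Binomial(n=10, p=0.841).
P(X=6) = C(10,6) · p^6 · (1−p)^4
= 210 · 0.35381 · 0.00063913 = 0.04749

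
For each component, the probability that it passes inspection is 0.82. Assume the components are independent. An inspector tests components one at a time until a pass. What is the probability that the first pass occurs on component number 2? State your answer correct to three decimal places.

0.148

Geometric (trials to first success), p = 0.82.
P(Y = 2) = (1−p)^1 · p = 0.18 · 0.82 = 0.14760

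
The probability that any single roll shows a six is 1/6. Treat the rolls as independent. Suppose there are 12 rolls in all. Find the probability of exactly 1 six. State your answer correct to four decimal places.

X ~ Binomial(n=12, p=0.166667).
P(X=1) = C(12,1) · p^1 · (1−p)^11
= 12 · 0.16667 · 0.13459 = 0.269176

0.2692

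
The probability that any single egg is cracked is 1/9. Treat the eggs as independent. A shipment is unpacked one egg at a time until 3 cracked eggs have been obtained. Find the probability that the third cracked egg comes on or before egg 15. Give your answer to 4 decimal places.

0.2283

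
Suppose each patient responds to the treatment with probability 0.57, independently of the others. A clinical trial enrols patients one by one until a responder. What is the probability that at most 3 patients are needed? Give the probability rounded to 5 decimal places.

0.92049

Y = number of patients to the first success; geometric, p = 0.57.
P(Y ≤ 3) = 1 − (1−p)^3 = 1 − 0.0795070 = 0.9204930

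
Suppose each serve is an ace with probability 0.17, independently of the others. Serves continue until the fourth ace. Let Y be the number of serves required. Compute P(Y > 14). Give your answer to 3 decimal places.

Needing more than 14 serves ⇔ fewer than 4 successes in the first 14. With X ~ Binomial(14, 0.17), P(Y > 14) = P(X ≤ 3).
  k=0: C(14,0)·0.17^0·0.83^14 = 0.07364
  k=1: C(14,1)·0.17^1·0.83^13 = 0.21115
  k=2: C(14,2)·0.17^2·0.83^12 = 0.28111
  k=3: C(14,3)·0.17^3·0.83^11 = 0.23031
P(X ≤ 3) = 0.79620

0.796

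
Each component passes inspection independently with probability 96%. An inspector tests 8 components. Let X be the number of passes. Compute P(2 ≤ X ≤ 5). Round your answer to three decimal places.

0.003

X ~ Binomial(8, 0.96); P(2 ≤ X ≤ 5) = Σ C(8,k) p^k (1−p)^(8−k) over k:
  k=2: C(8,2)·0.96^2·0.04^6 = 0.00000
  k=3: C(8,3)·0.96^3·0.04^5 = 0.00001
  k=4: C(8,4)·0.96^4·0.04^4 = 0.00015
  k=5: C(8,5)·0.96^5·0.04^3 = 0.00292
Total = 0.00308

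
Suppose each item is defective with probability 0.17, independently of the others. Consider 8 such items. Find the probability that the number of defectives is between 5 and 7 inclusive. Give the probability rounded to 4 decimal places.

X ~ Binomial(8, 0.17); P(5 ≤ X ≤ 7) = Σ C(8,k) p^k (1−p)^(8−k) over k:
  k=5: C(8,5)·0.17^5·0.83^3 = 0.004546
  k=6: C(8,6)·0.17^6·0.83^2 = 0.000466
  k=7: C(8,7)·0.17^7·0.83^1 = 0.000027
Total = 0.005039

0.0050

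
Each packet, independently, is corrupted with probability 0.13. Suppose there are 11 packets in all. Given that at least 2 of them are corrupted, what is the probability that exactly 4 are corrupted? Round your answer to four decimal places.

0.0830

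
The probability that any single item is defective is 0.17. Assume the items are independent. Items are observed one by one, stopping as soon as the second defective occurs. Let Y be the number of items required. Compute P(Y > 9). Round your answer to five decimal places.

Needing more than 9 items ⇔ fewer than 2 successes in the first 9. With X ~ Binomial(9, 0.17), P(Y > 9) = P(X ≤ 1).
  k=0: C(9,0)·0.17^0·0.83^9 = 0.1869403
  k=1: C(9,1)·0.17^1·0.83^8 = 0.3446007
P(X ≤ 1) = 0.5315410

0.53154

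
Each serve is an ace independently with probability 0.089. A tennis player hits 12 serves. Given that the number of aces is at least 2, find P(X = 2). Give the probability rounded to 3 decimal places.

0.709

X ~ Binomial(12, 0.089). Want P(X=2 | X≥2) = P(X=2) / P(X≥2).
P(X=2) = C(12,2)·0.089^2·0.911^10 = 0.20583
P(X≥2) = 1 − 0.32675 − 0.38307 = 0.29018
Ratio = 0.20583 / 0.29018 = 0.70932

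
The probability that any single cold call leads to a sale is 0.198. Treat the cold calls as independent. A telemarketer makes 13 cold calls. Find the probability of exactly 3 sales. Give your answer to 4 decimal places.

X ~ Binomial(n=13, p=0.198).
P(X=3) = C(13,3) · p^3 · (1−p)^10
= 286 · 0.0077624 · 0.11009 = 0.244402

0.2444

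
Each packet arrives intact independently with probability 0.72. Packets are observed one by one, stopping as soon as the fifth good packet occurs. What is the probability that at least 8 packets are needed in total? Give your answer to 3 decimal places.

0.308

Needing more than 7 packets ⇔ fewer than 5 successes in the first 7. With X ~ Binomial(7, 0.72), P(Y > 7) = P(X ≤ 4).
  k=0: C(7,0)·0.72^0·0.28^7 = 0.00013
  k=1: C(7,1)·0.72^1·0.28^6 = 0.00243
  k=2: C(7,2)·0.72^2·0.28^5 = 0.01874
  k=3: C(7,3)·0.72^3·0.28^4 = 0.08030
  k=4: C(7,4)·0.72^4·0.28^3 = 0.20648
P(X ≤ 4) = 0.30807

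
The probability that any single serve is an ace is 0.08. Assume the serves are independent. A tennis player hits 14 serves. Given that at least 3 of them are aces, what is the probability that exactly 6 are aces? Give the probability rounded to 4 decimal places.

0.0042

X ~ Binomial(14, 0.08). Want P(X=6 | X≥3) = P(X=6) / P(X≥3).
P(X=6) = C(14,6)·0.08^6·0.92^8 = 0.000404
P(X≥3) = 1 − 0.311193 − 0.378843 − 0.214129 = 0.095835
Ratio = 0.000404 / 0.095835 = 0.004216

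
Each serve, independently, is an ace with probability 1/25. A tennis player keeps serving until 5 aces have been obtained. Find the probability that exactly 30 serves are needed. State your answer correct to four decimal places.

Y = trial on which the fifth success occurs; negative binomial, r=5, p=0.04.
P(Y=30) = C(29,4) · p^5 · (1−p)^25
= 23751 · 1.024e-07 · 0.3604 = 0.000877

0.0009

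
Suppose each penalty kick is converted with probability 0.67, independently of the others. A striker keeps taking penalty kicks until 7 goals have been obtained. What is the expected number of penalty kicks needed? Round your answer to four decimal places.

10.4478

Y = total penalty kicks until the seventh success; negative binomial with r=7, p=0.67.
E[Y] = r / p = 7 / 0.67 = 10.447761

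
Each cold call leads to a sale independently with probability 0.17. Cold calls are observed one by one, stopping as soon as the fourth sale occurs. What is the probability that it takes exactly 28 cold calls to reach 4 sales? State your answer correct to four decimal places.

Y = trial on which the fourth success occurs; negative binomial, r=4, p=0.17.
P(Y=28) = C(27,3) · p^4 · (1−p)^24
= 2925 · 0.00083521 · 0.011425 = 0.027912

0.0279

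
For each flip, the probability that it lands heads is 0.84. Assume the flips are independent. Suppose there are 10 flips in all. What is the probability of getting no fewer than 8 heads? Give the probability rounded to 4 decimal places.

X ~ Binomial(10, 0.84); P(X ≥ 8) = Σ C(10,k) p^k (1−p)^(10−k) over k:
  k=8: C(10,8)·0.84^8·0.16^2 = 0.285553
  k=9: C(10,9)·0.84^9·0.16^1 = 0.333145
  k=10: C(10,10)·0.84^10·0.16^0 = 0.174901
Total = 0.793599

0.7936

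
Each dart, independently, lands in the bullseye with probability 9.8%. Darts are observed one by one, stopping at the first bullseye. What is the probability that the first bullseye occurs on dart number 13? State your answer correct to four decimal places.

0.0284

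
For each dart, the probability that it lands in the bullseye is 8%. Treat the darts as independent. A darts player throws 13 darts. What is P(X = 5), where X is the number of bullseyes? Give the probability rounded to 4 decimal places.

X ~ Binomial(n=13, p=0.08).
P(X=5) = C(13,5) · p^5 · (1−p)^8
= 1287 · 3.2768e-06 · 0.51322 = 0.002164

0.0022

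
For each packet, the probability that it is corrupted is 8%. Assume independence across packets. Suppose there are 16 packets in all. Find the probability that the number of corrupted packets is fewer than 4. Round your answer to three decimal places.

0.966

X ~ Binomial(16, 0.08); P(X ≤ 3) = Σ C(16,k) p^k (1−p)^(16−k) over k:
  k=0: C(16,0)·0.08^0·0.92^16 = 0.26339
  k=1: C(16,1)·0.08^1·0.92^15 = 0.36646
  k=2: C(16,2)·0.08^2·0.92^14 = 0.23900
  k=3: C(16,3)·0.08^3·0.92^13 = 0.09698
Total = 0.96583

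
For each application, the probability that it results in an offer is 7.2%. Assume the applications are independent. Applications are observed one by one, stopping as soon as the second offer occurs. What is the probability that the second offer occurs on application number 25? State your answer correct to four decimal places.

Y = trial on which the second success occurs; negative binomial, r=2, p=0.072.
P(Y=25) = C(24,1) · p^2 · (1−p)^23
= 24 · 0.005184 · 0.17931 = 0.022309

0.0223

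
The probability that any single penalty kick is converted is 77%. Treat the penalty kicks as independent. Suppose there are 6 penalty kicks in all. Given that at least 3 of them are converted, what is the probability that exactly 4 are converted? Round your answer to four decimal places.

0.2870

X ~ Binomial(6, 0.77). Want P(X=4 | X≥3) = P(X=4) / P(X≥3).
P(X=4) = C(6,4)·0.77^4·0.23^2 = 0.278939
P(X≥3) = 1 − 0.000148 − 0.002974 − 0.024888 = 0.971991
Ratio = 0.278939 / 0.971991 = 0.286977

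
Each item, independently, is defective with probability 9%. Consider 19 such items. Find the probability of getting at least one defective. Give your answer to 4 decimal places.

0.8334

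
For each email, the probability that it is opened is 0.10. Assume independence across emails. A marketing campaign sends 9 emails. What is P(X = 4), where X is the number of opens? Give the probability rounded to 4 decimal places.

0.0074

X ~ Binomial(n=9, p=0.10).
P(X=4) = C(9,4) · p^4 · (1−p)^5
= 126 · 0.0001 · 0.59049 = 0.007440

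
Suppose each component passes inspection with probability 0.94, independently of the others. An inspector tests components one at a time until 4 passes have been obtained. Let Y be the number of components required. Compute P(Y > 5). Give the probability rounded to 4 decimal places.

0.0319

Needing more than 5 components ⇔ fewer than 4 successes in the first 5. With X ~ Binomial(5, 0.94), P(Y > 5) = P(X ≤ 3).
  k=0: C(5,0)·0.94^0·0.06^5 = 0.000001
  k=1: C(5,1)·0.94^1·0.06^4 = 0.000061
  k=2: C(5,2)·0.94^2·0.06^3 = 0.001909
  k=3: C(5,3)·0.94^3·0.06^2 = 0.029901
P(X ≤ 3) = 0.031871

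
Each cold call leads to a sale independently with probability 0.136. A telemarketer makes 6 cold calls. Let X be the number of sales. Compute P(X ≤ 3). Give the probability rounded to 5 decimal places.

X ~ Binomial(6, 0.136); P(X ≤ 3) = Σ C(6,k) p^k (1−p)^(6−k) over k:
  k=0: C(6,0)·0.136^0·0.864^6 = 0.4159896
  k=1: C(6,1)·0.136^1·0.864^5 = 0.3928791
  k=2: C(6,2)·0.136^2·0.864^4 = 0.1546052
  k=3: C(6,3)·0.136^3·0.864^3 = 0.0324480
Total = 0.9959218

0.99592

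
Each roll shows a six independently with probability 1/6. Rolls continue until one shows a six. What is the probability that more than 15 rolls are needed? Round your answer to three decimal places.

0.065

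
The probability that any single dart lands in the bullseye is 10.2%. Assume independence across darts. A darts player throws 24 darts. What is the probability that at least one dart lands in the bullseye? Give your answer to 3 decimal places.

0.924

P(at least one) = 1 − P(none) = 1 − (1 − 0.102)^24
= 1 − 0.07562 = 0.92438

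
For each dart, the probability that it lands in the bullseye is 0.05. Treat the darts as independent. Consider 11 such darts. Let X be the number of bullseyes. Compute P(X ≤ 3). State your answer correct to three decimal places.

0.998

X ~ Binomial(11, 0.05); P(X ≤ 3) = Σ C(11,k) p^k (1−p)^(11−k) over k:
  k=0: C(11,0)·0.05^0·0.95^11 = 0.56880
  k=1: C(11,1)·0.05^1·0.95^10 = 0.32931
  k=2: C(11,2)·0.05^2·0.95^9 = 0.08666
  k=3: C(11,3)·0.05^3·0.95^8 = 0.01368
Total = 0.99845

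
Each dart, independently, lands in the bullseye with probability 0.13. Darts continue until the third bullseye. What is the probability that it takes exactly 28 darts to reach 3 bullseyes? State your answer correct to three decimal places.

0.024

Y = trial on which the third success occurs; negative binomial, r=3, p=0.13.
P(Y=28) = C(27,2) · p^3 · (1−p)^25
= 351 · 0.002197 · 0.03076 = 0.02372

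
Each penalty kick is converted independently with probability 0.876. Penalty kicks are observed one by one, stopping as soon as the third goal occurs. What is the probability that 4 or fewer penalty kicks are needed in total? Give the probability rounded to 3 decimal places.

0.922

Finishing within 4 penalty kicks ⇔ at least 3 successes in the first 4. With X ~ Binomial(4, 0.876), P(Y ≤ 4) = 1 − P(X ≤ 2).
  k=0: C(4,0)·0.876^0·0.124^4 = 0.00024
  k=1: C(4,1)·0.876^1·0.124^3 = 0.00668
  k=2: C(4,2)·0.876^2·0.124^2 = 0.07080
1 − 0.07771 = 0.92229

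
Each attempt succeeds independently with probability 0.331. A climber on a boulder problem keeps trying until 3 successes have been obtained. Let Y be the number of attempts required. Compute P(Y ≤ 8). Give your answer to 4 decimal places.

Finishing within 8 attempts ⇔ at least 3 successes in the first 8. With X ~ Binomial(8, 0.331), P(Y ≤ 8) = 1 − P(X ≤ 2).
  k=0: C(8,0)·0.331^0·0.669^8 = 0.040124
  k=1: C(8,1)·0.331^1·0.669^7 = 0.158818
  k=2: C(8,2)·0.331^2·0.669^6 = 0.275024
1 − 0.473967 = 0.526033

0.5260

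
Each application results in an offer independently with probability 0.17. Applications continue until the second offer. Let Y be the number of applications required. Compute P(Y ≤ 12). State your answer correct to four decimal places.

Finishing within 12 applications ⇔ at least 2 successes in the first 12. With X ~ Binomial(12, 0.17), P(Y ≤ 12) = 1 − P(X ≤ 1).
  k=0: C(12,0)·0.17^0·0.83^12 = 0.106890
  k=1: C(12,1)·0.17^1·0.83^11 = 0.262718
1 − 0.369608 = 0.630392

0.6304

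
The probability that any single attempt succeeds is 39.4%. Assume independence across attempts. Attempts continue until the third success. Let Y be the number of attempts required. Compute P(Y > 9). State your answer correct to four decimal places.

Needing more than 9 attempts ⇔ fewer than 3 successes in the first 9. With X ~ Binomial(9, 0.394), P(Y > 9) = P(X ≤ 2).
  k=0: C(9,0)·0.394^0·0.606^9 = 0.011022
  k=1: C(9,1)·0.394^1·0.606^8 = 0.064494
  k=2: C(9,2)·0.394^2·0.606^7 = 0.167727
P(X ≤ 2) = 0.243243

0.2432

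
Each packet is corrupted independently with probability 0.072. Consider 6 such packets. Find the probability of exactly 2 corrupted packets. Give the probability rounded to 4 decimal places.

X ~ Binomial(n=6, p=0.072).
P(X=2) = C(6,2) · p^2 · (1−p)^4
= 15 · 0.005184 · 0.74164 = 0.057670

0.0577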